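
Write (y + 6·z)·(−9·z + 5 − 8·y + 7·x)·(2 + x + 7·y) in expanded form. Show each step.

(y + 6·z)·(−9·z + 5 − 8·y + 7·x)·(2 + x + 7·y)
= (−9·y·z + 5·y − 8·y^2 + 7·x·y − 54·z^2 + 30·z − 48·y·z + 42·x·z)·(2 + x + 7·y)    [distributive law]
= (−57·y·z + 5·y − 8·y^2 + 7·x·y − 54·z^2 + 30·z + 42·x·z)·(2 + x + 7·y)    [combine like terms]
= −114·y·z − 57·x·y·z − 399·y^2·z + 10·y + 5·x·y + 35·y^2 − 16·y^2 − 8·x·y^2 − 56·y^3 + 14·x·y + 7·x^2·y + 49·x·y^2 − 108·z^2 − 54·x·z^2 − 378·y·z^2 + 60·z + 30·x·z + 210·y·z + 84·x·z + 42·x^2·z + 294·x·y·z    [distributive law]
= 96·y·z + 237·x·y·z − 399·y^2·z + 10·y + 19·x·y + 19·y^2 + 41·x·y^2 − 56·y^3 + 7·x^2·y − 108·z^2 − 54·x·z^2 − 378·y·z^2 + 60·z + 114·x·z + 42·x^2·z    [combine like terms]

96·y·z + 237·x·y·z − 399·y^2·z + 10·y + 19·x·y + 19·y^2 + 41·x·y^2 − 56·y^3 + 7·x^2·y − 108·z^2 − 54·x·z^2 − 378·y·z^2 + 60·z + 114·x·z + 42·x^2·z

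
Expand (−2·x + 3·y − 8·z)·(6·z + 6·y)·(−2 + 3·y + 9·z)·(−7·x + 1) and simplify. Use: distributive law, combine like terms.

(−2·x + 3·y − 8·z)·(6·z + 6·y)·(−2 + 3·y + 9·z)·(−7·x + 1)
= (−12·x·z − 12·x·y + 18·y·z + 18·y² − 48·z² − 48·y·z)·(−2 + 3·y + 9·z)·(−7·x + 1)    [distributive law]
= (−12·x·z − 12·x·y − 30·y·z + 18·y² − 48·z²)·(−2 + 3·y + 9·z)·(−7·x + 1)    [combine like terms]
= (24·x·z − 36·x·y·z − 108·x·z² + 24·x·y − 36·x·y² − 108·x·y·z + 60·y·z − 90·y²·z − 270·y·z² − 36·y² + 54·y³ + 162·y²·z + 96·z² − 144·y·z² − 432·z³)·(−7·x + 1)    [distributive law]
= (24·x·z − 144·x·y·z − 108·x·z² + 24·x·y − 36·x·y² + 60·y·z + 72·y²·z − 414·y·z² − 36·y² + 54·y³ + 96·z² − 432·z³)·(−7·x + 1)    [combine like terms]
= −168·x²·z + 24·x·z + 1008·x²·y·z − 144·x·y·z + 756·x²·z² − 108·x·z² − 168·x²·y + 24·x·y + 252·x²·y² − 36·x·y² − 420·x·y·z + 60·y·z − 504·x·y²·z + 72·y²·z + 2898·x·y·z² − 414·y·z² + 252·x·y² − 36·y² − 378·x·y³ + 54·y³ − 672·x·z² + 96·z² + 3024·x·z³ − 432·z³    [distributive law]
= −168·x²·z + 24·x·z + 1008·x²·y·z − 564·x·y·z + 756·x²·z² − 780·x·z² − 168·x²·y + 24·x·y + 252·x²·y² + 216·x·y² + 60·y·z − 504·x·y²·z + 72·y²·z + 2898·x·y·z² − 414·y·z² − 36·y² − 378·x·y³ + 54·y³ + 96·z² + 3024·x·z³ − 432·z³    [combine like terms]

−168·x²·z + 24·x·z + 1008·x²·y·z − 564·x·y·z + 756·x²·z² − 780·x·z² − 168·x²·y + 24·x·y + 252·x²·y² + 216·x·y² + 60·y·z − 504·x·y²·z + 72·y²·z + 2898·x·y·z² − 414·y·z² − 36·y² − 378·x·y³ + 54·y³ + 96·z² + 3024·x·z³ − 432·z³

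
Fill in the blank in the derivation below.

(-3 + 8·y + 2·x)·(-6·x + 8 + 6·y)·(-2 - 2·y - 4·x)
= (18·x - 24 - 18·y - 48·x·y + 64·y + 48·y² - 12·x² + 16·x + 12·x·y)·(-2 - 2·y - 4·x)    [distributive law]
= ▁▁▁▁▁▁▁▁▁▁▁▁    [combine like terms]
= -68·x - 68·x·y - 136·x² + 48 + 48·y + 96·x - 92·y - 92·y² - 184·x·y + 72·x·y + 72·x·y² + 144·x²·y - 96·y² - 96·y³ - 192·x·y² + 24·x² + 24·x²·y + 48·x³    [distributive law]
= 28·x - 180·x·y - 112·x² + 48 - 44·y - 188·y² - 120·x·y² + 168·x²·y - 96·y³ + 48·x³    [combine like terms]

After combine like terms, the bracketed line is:

(34·x - 24 + 46·y - 36·x·y + 48·y² - 12·x²)·(-2 - 2·y - 4·x)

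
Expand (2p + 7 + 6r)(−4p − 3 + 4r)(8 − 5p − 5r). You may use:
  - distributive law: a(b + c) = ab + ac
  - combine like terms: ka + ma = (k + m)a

106p^2 + 40p^3 + 120p^2r − 167p − 8pr − 40pr^2 − 168 + 185r + 142r^2 − 120r^3

(2p + 7 + 6r)(−4p − 3 + 4r)(8 − 5p − 5r)
= (−8p^2 − 6p + 8pr − 28p − 21 + 28r − 24pr − 18r + 24r^2)(8 − 5p − 5r)    [distributive law]
= (−8p^2 − 34p − 16pr − 21 + 10r + 24r^2)(8 − 5p − 5r)    [combine like terms]
= −64p^2 + 40p^3 + 40p^2r − 272p + 170p^2 + 170pr − 128pr + 80p^2r + 80pr^2 − 168 + 105p + 105r + 80r − 50pr − 50r^2 + 192r^2 − 120pr^2 − 120r^3    [distributive law]
= 106p^2 + 40p^3 + 120p^2r − 167p − 8pr − 40pr^2 − 168 + 185r + 142r^2 − 120r^3    [combine like terms]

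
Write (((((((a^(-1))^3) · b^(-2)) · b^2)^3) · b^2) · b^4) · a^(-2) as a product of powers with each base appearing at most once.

(((((((a^(-1))^3) · b^(-2)) · b^2)^3) · b^2) · b^4) · a^(-2)
= (((((((a^(-1))^3) · b^(-2))^3) · ((b^2)^3)) · b^2) · b^4) · a^(-2)    [power of a product]
= (((((((a^(-1))^3)^3) · ((b^(-2))^3)) · ((b^2)^3)) · b^2) · b^4) · a^(-2)    [power of a product]
= ((((((a^(-1))^9) · ((b^(-2))^3)) · ((b^2)^3)) · b^2) · b^4) · a^(-2)    [power of a power]
= ((((a^(-9) · ((b^(-2))^3)) · ((b^2)^3)) · b^2) · b^4) · a^(-2)    [power of a power]
= ((((a^(-9) · b^(-6)) · ((b^2)^3)) · b^2) · b^4) · a^(-2)    [power of a power]
= ((((a^(-9) · b^(-6)) · b^6) · b^2) · b^4) · a^(-2)    [power of a power]
= a^(-11)·b^6    [product of powers]

a^(-11)·b^6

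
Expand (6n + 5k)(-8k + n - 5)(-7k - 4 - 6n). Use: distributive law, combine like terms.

541k^2n + 532kn + 216kn^2 + 156n^2 - 36n^3 + 120n + 280k^3 + 335k^2 + 100k

(6n + 5k)(-8k + n - 5)(-7k - 4 - 6n)
= (-48kn + 6n^2 - 30n - 40k^2 + 5kn - 25k)(-7k - 4 - 6n)    [distributive law]
= (-43kn + 6n^2 - 30n - 40k^2 - 25k)(-7k - 4 - 6n)    [combine like terms]
= 301k^2n + 172kn + 258kn^2 - 42kn^2 - 24n^2 - 36n^3 + 210kn + 120n + 180n^2 + 280k^3 + 160k^2 + 240k^2n + 175k^2 + 100k + 150kn    [distributive law]
= 541k^2n + 532kn + 216kn^2 + 156n^2 - 36n^3 + 120n + 280k^3 + 335k^2 + 100k    [combine like terms]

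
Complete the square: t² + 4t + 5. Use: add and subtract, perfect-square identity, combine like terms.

(t + 2)² + 1

t² + 4t + 5
= t² + 4t + 4 − 4 + 5    [add and subtract 4]
= (t + 2)² − 4 + 5    [perfect-square identity]
= (t + 2)² + 1    [combine constants]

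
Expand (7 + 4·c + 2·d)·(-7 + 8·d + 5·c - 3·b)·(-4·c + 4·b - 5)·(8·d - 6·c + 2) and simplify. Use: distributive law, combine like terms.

(7 + 4·c + 2·d)·(-7 + 8·d + 5·c - 3·b)·(-4·c + 4·b - 5)·(8·d - 6·c + 2)
= (-49 + 56·d + 35·c - 21·b - 28·c + 32·c·d + 20·c² - 12·b·c - 14·d + 16·d² + 10·c·d - 6·b·d)·(-4·c + 4·b - 5)·(8·d - 6·c + 2)    [distributive law]
= (-49 + 42·d + 7·c - 21·b + 42·c·d + 20·c² - 12·b·c + 16·d² - 6·b·d)·(-4·c + 4·b - 5)·(8·d - 6·c + 2)    [combine like terms]
= (196·c - 196·b + 245 - 168·c·d + 168·b·d - 210·d - 28·c² + 28·b·c - 35·c + 84·b·c - 84·b² + 105·b - 168·c²·d + 168·b·c·d - 210·c·d - 80·c³ + 80·b·c² - 100·c² + 48·b·c² - 48·b²·c + 60·b·c - 64·c·d² + 64·b·d² - 80·d² + 24·b·c·d - 24·b²·d + 30·b·d)·(8·d - 6·c + 2)    [distributive law]
= (161·c - 91·b + 245 - 378·c·d + 198·b·d - 210·d - 128·c² + 172·b·c - 84·b² - 168·c²·d + 192·b·c·d - 80·c³ + 128·b·c² - 48·b²·c - 64·c·d² + 64·b·d² - 80·d² - 24·b²·d)·(8·d - 6·c + 2)    [combine like terms]
= 1288·c·d - 966·c² + 322·c - 728·b·d + 546·b·c - 182·b + 1960·d - 1470·c + 490 - 3024·c·d² + 2268·c²·d - 756·c·d + 1584·b·d² - 1188·b·c·d + 396·b·d - 1680·d² + 1260·c·d - 420·d - 1024·c²·d + 768·c³ - 256·c² + 1376·b·c·d - 1032·b·c² + 344·b·c - 672·b²·d + 504·b²·c - 168·b² - 1344·c²·d² + 1008·c³·d - 336·c²·d + 1536·b·c·d² - 1152·b·c²·d + 384·b·c·d - 640·c³·d + 480·c⁴ - 160·c³ + 1024·b·c²·d - 768·b·c³ + 256·b·c² - 384·b²·c·d + 288·b²·c² - 96·b²·c - 512·c·d³ + 384·c²·d² - 128·c·d² + 512·b·d³ - 384·b·c·d² + 128·b·d² - 640·d³ + 480·c·d² - 160·d² - 192·b²·d² + 144·b²·c·d - 48·b²·d    [distributive law]
= 1792·c·d - 1222·c² - 1148·c - 332·b·d + 890·b·c - 182·b + 1540·d + 490 - 2672·c·d² + 908·c²·d + 1712·b·d² + 572·b·c·d - 1840·d² + 608·c³ - 776·b·c² - 720·b²·d + 408·b²·c - 168·b² - 960·c²·d² + 368·c³·d + 1152·b·c·d² - 128·b·c²·d + 480·c⁴ - 768·b·c³ - 240·b²·c·d + 288·b²·c² - 512·c·d³ + 512·b·d³ - 640·d³ - 192·b²·d²    [combine like terms]

1792·c·d - 1222·c² - 1148·c - 332·b·d + 890·b·c - 182·b + 1540·d + 490 - 2672·c·d² + 908·c²·d + 1712·b·d² + 572·b·c·d - 1840·d² + 608·c³ - 776·b·c² - 720·b²·d + 408·b²·c - 168·b² - 960·c²·d² + 368·c³·d + 1152·b·c·d² - 128·b·c²·d + 480·c⁴ - 768·b·c³ - 240·b²·c·d + 288·b²·c² - 512·c·d³ + 512·b·d³ - 640·d³ - 192·b²·d²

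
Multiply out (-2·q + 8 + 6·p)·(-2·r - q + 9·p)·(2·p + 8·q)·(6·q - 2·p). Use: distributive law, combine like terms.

-592·p·q^2·r + 32·p^2·q·r + 192·q^3·r - 1160·p·q^3 + 2680·p^2·q^2 + 96·q^4 - 120·p^3·q + 64·p·q·r + 64·p^2·r - 768·q^2·r + 3488·p·q^2 - 256·p^2·q - 384·q^3 - 288·p^3 + 48·p^3·r - 216·p^4

(-2·q + 8 + 6·p)·(-2·r - q + 9·p)·(2·p + 8·q)·(6·q - 2·p)
= (4·q·r + 2·q^2 - 18·p·q - 16·r - 8·q + 72·p - 12·p·r - 6·p·q + 54·p^2)·(2·p + 8·q)·(6·q - 2·p)    [distributive law]
= (4·q·r + 2·q^2 - 24·p·q - 16·r - 8·q + 72·p - 12·p·r + 54·p^2)·(2·p + 8·q)·(6·q - 2·p)    [combine like terms]
= (8·p·q·r + 32·q^2·r + 4·p·q^2 + 16·q^3 - 48·p^2·q - 192·p·q^2 - 32·p·r - 128·q·r - 16·p·q - 64·q^2 + 144·p^2 + 576·p·q - 24·p^2·r - 96·p·q·r + 108·p^3 + 432·p^2·q)·(6·q - 2·p)    [distributive law]
= (-88·p·q·r + 32·q^2·r - 188·p·q^2 + 16·q^3 + 384·p^2·q - 32·p·r - 128·q·r + 560·p·q - 64·q^2 + 144·p^2 - 24·p^2·r + 108·p^3)·(6·q - 2·p)    [combine like terms]
= -528·p·q^2·r + 176·p^2·q·r + 192·q^3·r - 64·p·q^2·r - 1128·p·q^3 + 376·p^2·q^2 + 96·q^4 - 32·p·q^3 + 2304·p^2·q^2 - 768·p^3·q - 192·p·q·r + 64·p^2·r - 768·q^2·r + 256·p·q·r + 3360·p·q^2 - 1120·p^2·q - 384·q^3 + 128·p·q^2 + 864·p^2·q - 288·p^3 - 144·p^2·q·r + 48·p^3·r + 648·p^3·q - 216·p^4    [distributive law]
= -592·p·q^2·r + 32·p^2·q·r + 192·q^3·r - 1160·p·q^3 + 2680·p^2·q^2 + 96·q^4 - 120·p^3·q + 64·p·q·r + 64·p^2·r - 768·q^2·r + 3488·p·q^2 - 256·p^2·q - 384·q^3 - 288·p^3 + 48·p^3·r - 216·p^4    [combine like terms]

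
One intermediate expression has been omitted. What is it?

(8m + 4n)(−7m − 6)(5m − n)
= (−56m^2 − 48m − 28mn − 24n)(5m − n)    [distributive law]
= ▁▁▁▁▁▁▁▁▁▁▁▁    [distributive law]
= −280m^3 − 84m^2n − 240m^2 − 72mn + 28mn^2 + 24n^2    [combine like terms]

Applying distributive law to the line above:

−280m^3 + 56m^2n − 240m^2 + 48mn − 140m^2n + 28mn^2 − 120mn + 24n^2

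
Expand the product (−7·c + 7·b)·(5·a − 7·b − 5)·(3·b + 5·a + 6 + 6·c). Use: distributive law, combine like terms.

(−7·c + 7·b)·(5·a − 7·b − 5)·(3·b + 5·a + 6 + 6·c)
= (−35·a·c + 49·b·c + 35·c + 35·a·b − 49·b^2 − 35·b)·(3·b + 5·a + 6 + 6·c)    [distributive law]
= −105·a·b·c − 175·a^2·c − 210·a·c − 210·a·c^2 + 147·b^2·c + 245·a·b·c + 294·b·c + 294·b·c^2 + 105·b·c + 175·a·c + 210·c + 210·c^2 + 105·a·b^2 + 175·a^2·b + 210·a·b + 210·a·b·c − 147·b^3 − 245·a·b^2 − 294·b^2 − 294·b^2·c − 105·b^2 − 175·a·b − 210·b − 210·b·c    [distributive law]
= 350·a·b·c − 175·a^2·c − 35·a·c − 210·a·c^2 − 147·b^2·c + 189·b·c + 294·b·c^2 + 210·c + 210·c^2 − 140·a·b^2 + 175·a^2·b + 35·a·b − 147·b^3 − 399·b^2 − 210·b    [combine like terms]

350·a·b·c − 175·a^2·c − 35·a·c − 210·a·c^2 − 147·b^2·c + 189·b·c + 294·b·c^2 + 210·c + 210·c^2 − 140·a·b^2 + 175·a^2·b + 35·a·b − 147·b^3 − 399·b^2 − 210·b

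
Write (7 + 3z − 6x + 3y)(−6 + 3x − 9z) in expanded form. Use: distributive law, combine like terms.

(7 + 3z − 6x + 3y)(−6 + 3x − 9z)
= −42 + 21x − 63z − 18z + 9xz − 27z² + 36x − 18x² + 54xz − 18y + 9xy − 27yz    [distributive law]
= −42 + 57x − 81z + 63xz − 27z² − 18x² − 18y + 9xy − 27yz    [combine like terms]

−42 + 57x − 81z + 63xz − 27z² − 18x² − 18y + 9xy − 27yz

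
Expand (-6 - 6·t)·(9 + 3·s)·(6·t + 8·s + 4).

(-6 - 6·t)·(9 + 3·s)·(6·t + 8·s + 4)
= (-54 - 18·s - 54·t - 18·s·t)·(6·t + 8·s + 4)    [distributive law]
= -324·t - 432·s - 216 - 108·s·t - 144·s² - 72·s - 324·t² - 432·s·t - 216·t - 108·s·t² - 144·s²·t - 72·s·t    [distributive law]
= -540·t - 504·s - 216 - 612·s·t - 144·s² - 324·t² - 108·s·t² - 144·s²·t    [combine like terms]

-540·t - 504·s - 216 - 612·s·t - 144·s² - 324·t² - 108·s·t² - 144·s²·t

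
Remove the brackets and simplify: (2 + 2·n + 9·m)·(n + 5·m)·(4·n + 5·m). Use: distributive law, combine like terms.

(2 + 2·n + 9·m)·(n + 5·m)·(4·n + 5·m)
= (2·n + 10·m + 2·n^2 + 10·m·n + 9·m·n + 45·m^2)·(4·n + 5·m)    [distributive law]
= (2·n + 10·m + 2·n^2 + 19·m·n + 45·m^2)·(4·n + 5·m)    [combine like terms]
= 8·n^2 + 10·m·n + 40·m·n + 50·m^2 + 8·n^3 + 10·m·n^2 + 76·m·n^2 + 95·m^2·n + 180·m^2·n + 225·m^3    [distributive law]
= 8·n^2 + 50·m·n + 50·m^2 + 8·n^3 + 86·m·n^2 + 275·m^2·n + 225·m^3    [combine like terms]

8·n^2 + 50·m·n + 50·m^2 + 8·n^3 + 86·m·n^2 + 275·m^2·n + 225·m^3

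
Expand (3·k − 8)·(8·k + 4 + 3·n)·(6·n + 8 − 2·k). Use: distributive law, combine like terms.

126·k^2·n + 296·k^2 − 48·k^3 − 192·k·n − 352·k + 54·k·n^2 − 384·n − 256 − 144·n^2

(3·k − 8)·(8·k + 4 + 3·n)·(6·n + 8 − 2·k)
= (24·k^2 + 12·k + 9·k·n − 64·k − 32 − 24·n)·(6·n + 8 − 2·k)    [distributive law]
= (24·k^2 − 52·k + 9·k·n − 32 − 24·n)·(6·n + 8 − 2·k)    [combine like terms]
= 144·k^2·n + 192·k^2 − 48·k^3 − 312·k·n − 416·k + 104·k^2 + 54·k·n^2 + 72·k·n − 18·k^2·n − 192·n − 256 + 64·k − 144·n^2 − 192·n + 48·k·n    [distributive law]
= 126·k^2·n + 296·k^2 − 48·k^3 − 192·k·n − 352·k + 54·k·n^2 − 384·n − 256 − 144·n^2    [combine like terms]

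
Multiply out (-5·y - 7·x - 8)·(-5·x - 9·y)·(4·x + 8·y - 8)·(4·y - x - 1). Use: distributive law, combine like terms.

1644·x²·y² - 72·x³·y - 1016·x²·y + 3176·x·y³ - 1484·x·y² - 608·x·y + 1440·y⁴ + 504·y³ - 2520·y² - 140·x⁴ - 20·x³ + 440·x² + 320·x + 576·y

(-5·y - 7·x - 8)·(-5·x - 9·y)·(4·x + 8·y - 8)·(4·y - x - 1)
= (25·x·y + 45·y² + 35·x² + 63·x·y + 40·x + 72·y)·(4·x + 8·y - 8)·(4·y - x - 1)    [distributive law]
= (88·x·y + 45·y² + 35·x² + 40·x + 72·y)·(4·x + 8·y - 8)·(4·y - x - 1)    [combine like terms]
= (352·x²·y + 704·x·y² - 704·x·y + 180·x·y² + 360·y³ - 360·y² + 140·x³ + 280·x²·y - 280·x² + 160·x² + 320·x·y - 320·x + 288·x·y + 576·y² - 576·y)·(4·y - x - 1)    [distributive law]
= (632·x²·y + 884·x·y² - 96·x·y + 360·y³ + 216·y² + 140·x³ - 120·x² - 320·x - 576·y)·(4·y - x - 1)    [combine like terms]
= 2528·x²·y² - 632·x³·y - 632·x²·y + 3536·x·y³ - 884·x²·y² - 884·x·y² - 384·x·y² + 96·x²·y + 96·x·y + 1440·y⁴ - 360·x·y³ - 360·y³ + 864·y³ - 216·x·y² - 216·y² + 560·x³·y - 140·x⁴ - 140·x³ - 480·x²·y + 120·x³ + 120·x² - 1280·x·y + 320·x² + 320·x - 2304·y² + 576·x·y + 576·y    [distributive law]
= 1644·x²·y² - 72·x³·y - 1016·x²·y + 3176·x·y³ - 1484·x·y² - 608·x·y + 1440·y⁴ + 504·y³ - 2520·y² - 140·x⁴ - 20·x³ + 440·x² + 320·x + 576·y    [combine like terms]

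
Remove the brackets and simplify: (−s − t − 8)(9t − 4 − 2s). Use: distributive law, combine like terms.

(−s − t − 8)(9t − 4 − 2s)
= −9st + 4s + 2s^2 − 9t^2 + 4t + 2st − 72t + 32 + 16s    [distributive law]
= −7st + 20s + 2s^2 − 9t^2 − 68t + 32    [combine like terms]

−7st + 20s + 2s^2 − 9t^2 − 68t + 32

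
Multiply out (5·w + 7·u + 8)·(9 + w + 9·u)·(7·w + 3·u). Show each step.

371·w^2 + 1104·u·w + 35·w^3 + 379·u·w^2 + 597·u^2·w + 405·u^2 + 189·u^3 + 504·w + 216·u

(5·w + 7·u + 8)·(9 + w + 9·u)·(7·w + 3·u)
= (45·w + 5·w^2 + 45·u·w + 63·u + 7·u·w + 63·u^2 + 72 + 8·w + 72·u)·(7·w + 3·u)    [distributive law]
= (53·w + 5·w^2 + 52·u·w + 135·u + 63·u^2 + 72)·(7·w + 3·u)    [combine like terms]
= 371·w^2 + 159·u·w + 35·w^3 + 15·u·w^2 + 364·u·w^2 + 156·u^2·w + 945·u·w + 405·u^2 + 441·u^2·w + 189·u^3 + 504·w + 216·u    [distributive law]
= 371·w^2 + 1104·u·w + 35·w^3 + 379·u·w^2 + 597·u^2·w + 405·u^2 + 189·u^3 + 504·w + 216·u    [combine like terms]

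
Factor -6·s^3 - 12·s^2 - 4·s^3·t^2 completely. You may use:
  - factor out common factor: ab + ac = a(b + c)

-6·s^3 - 12·s^2 - 4·s^3·t^2
= 2(-3·s^3 - 6·s^2 - 2·s^3·t^2)    [factor out 2]
= 2·s^2(-3·s - 6 - 2·s·t^2)    [factor out s^2]

2·s^2(-3·s - 6 - 2·s·t^2)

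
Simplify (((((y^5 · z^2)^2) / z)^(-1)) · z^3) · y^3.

y^(-7)

(((((y^5 · z^2)^2) / z)^(-1)) · z^3) · y^3
= (((((y^5 · z^2)^2)^(-1)) / (z^(-1))) · z^3) · y^3    [power of a quotient]
= ((((y^5 · z^2)^(-2)) / (z^(-1))) · z^3) · y^3    [power of a power]
= (((((y^5)^(-2)) · ((z^2)^(-2))) / (z^(-1))) · z^3) · y^3    [power of a product]
= (((y^(-10) · ((z^2)^(-2))) / (z^(-1))) · z^3) · y^3    [power of a power]
= (((y^(-10) · z^(-4)) / (z^(-1))) · z^3) · y^3    [power of a power]
= y^(-7)    [quotient of powers; product of powers]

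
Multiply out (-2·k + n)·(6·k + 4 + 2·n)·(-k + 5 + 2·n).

(-2·k + n)·(6·k + 4 + 2·n)·(-k + 5 + 2·n)
= (-12·k^2 - 8·k - 4·k·n + 6·k·n + 4·n + 2·n^2)·(-k + 5 + 2·n)    [distributive law]
= (-12·k^2 - 8·k + 2·k·n + 4·n + 2·n^2)·(-k + 5 + 2·n)    [combine like terms]
= 12·k^3 - 60·k^2 - 24·k^2·n + 8·k^2 - 40·k - 16·k·n - 2·k^2·n + 10·k·n + 4·k·n^2 - 4·k·n + 20·n + 8·n^2 - 2·k·n^2 + 10·n^2 + 4·n^3    [distributive law]
= 12·k^3 - 52·k^2 - 26·k^2·n - 40·k - 10·k·n + 2·k·n^2 + 20·n + 18·n^2 + 4·n^3    [combine like terms]

12·k^3 - 52·k^2 - 26·k^2·n - 40·k - 10·k·n + 2·k·n^2 + 20·n + 18·n^2 + 4·n^3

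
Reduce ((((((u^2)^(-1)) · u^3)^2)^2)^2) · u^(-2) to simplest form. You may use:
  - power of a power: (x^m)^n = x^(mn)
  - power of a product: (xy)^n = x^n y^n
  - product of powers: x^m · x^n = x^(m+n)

u^6

((((((u^2)^(-1)) · u^3)^2)^2)^2) · u^(-2)
= (((((u^2)^(-1)) · u^3)^2)^4) · u^(-2)    [power of a power]
= ((((u^2)^(-1)) · u^3)^8) · u^(-2)    [power of a power]
= ((((u^2)^(-1))^8) · ((u^3)^8)) · u^(-2)    [power of a product]
= (((u^2)^(-8)) · ((u^3)^8)) · u^(-2)    [power of a power]
= (u^(-16) · ((u^3)^8)) · u^(-2)    [power of a power]
= (u^(-16) · u^24) · u^(-2)    [power of a power]
= u^8 · u^(-2)    [product of powers]
= u^6    [product of powers]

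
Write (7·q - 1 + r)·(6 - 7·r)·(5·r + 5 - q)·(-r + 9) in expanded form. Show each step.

(7·q - 1 + r)·(6 - 7·r)·(5·r + 5 - q)·(-r + 9)
= (42·q - 49·q·r - 6 + 7·r + 6·r - 7·r²)·(5·r + 5 - q)·(-r + 9)    [distributive law]
= (42·q - 49·q·r - 6 + 13·r - 7·r²)·(5·r + 5 - q)·(-r + 9)    [combine like terms]
= (210·q·r + 210·q - 42·q² - 245·q·r² - 245·q·r + 49·q²·r - 30·r - 30 + 6·q + 65·r² + 65·r - 13·q·r - 35·r³ - 35·r² + 7·q·r²)·(-r + 9)    [distributive law]
= (-48·q·r + 216·q - 42·q² - 238·q·r² + 49·q²·r + 35·r - 30 + 30·r² - 35·r³)·(-r + 9)    [combine like terms]
= 48·q·r² - 432·q·r - 216·q·r + 1944·q + 42·q²·r - 378·q² + 238·q·r³ - 2142·q·r² - 49·q²·r² + 441·q²·r - 35·r² + 315·r + 30·r - 270 - 30·r³ + 270·r² + 35·r⁴ - 315·r³    [distributive law]
= -2094·q·r² - 648·q·r + 1944·q + 483·q²·r - 378·q² + 238·q·r³ - 49·q²·r² + 235·r² + 345·r - 270 - 345·r³ + 35·r⁴    [combine like terms]

-2094·q·r² - 648·q·r + 1944·q + 483·q²·r - 378·q² + 238·q·r³ - 49·q²·r² + 235·r² + 345·r - 270 - 345·r³ + 35·r⁴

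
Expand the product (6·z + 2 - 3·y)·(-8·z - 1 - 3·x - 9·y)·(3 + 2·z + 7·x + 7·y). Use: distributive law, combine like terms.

(6·z + 2 - 3·y)·(-8·z - 1 - 3·x - 9·y)·(3 + 2·z + 7·x + 7·y)
= (-48·z^2 - 6·z - 18·x·z - 54·y·z - 16·z - 2 - 6·x - 18·y + 24·y·z + 3·y + 9·x·y + 27·y^2)·(3 + 2·z + 7·x + 7·y)    [distributive law]
= (-48·z^2 - 22·z - 18·x·z - 30·y·z - 2 - 6·x - 15·y + 9·x·y + 27·y^2)·(3 + 2·z + 7·x + 7·y)    [combine like terms]
= -144·z^2 - 96·z^3 - 336·x·z^2 - 336·y·z^2 - 66·z - 44·z^2 - 154·x·z - 154·y·z - 54·x·z - 36·x·z^2 - 126·x^2·z - 126·x·y·z - 90·y·z - 60·y·z^2 - 210·x·y·z - 210·y^2·z - 6 - 4·z - 14·x - 14·y - 18·x - 12·x·z - 42·x^2 - 42·x·y - 45·y - 30·y·z - 105·x·y - 105·y^2 + 27·x·y + 18·x·y·z + 63·x^2·y + 63·x·y^2 + 81·y^2 + 54·y^2·z + 189·x·y^2 + 189·y^3    [distributive law]
= -188·z^2 - 96·z^3 - 372·x·z^2 - 396·y·z^2 - 70·z - 220·x·z - 274·y·z - 126·x^2·z - 318·x·y·z - 156·y^2·z - 6 - 32·x - 59·y - 42·x^2 - 120·x·y - 24·y^2 + 63·x^2·y + 252·x·y^2 + 189·y^3    [combine like terms]

-188·z^2 - 96·z^3 - 372·x·z^2 - 396·y·z^2 - 70·z - 220·x·z - 274·y·z - 126·x^2·z - 318·x·y·z - 156·y^2·z - 6 - 32·x - 59·y - 42·x^2 - 120·x·y - 24·y^2 + 63·x^2·y + 252·x·y^2 + 189·y^3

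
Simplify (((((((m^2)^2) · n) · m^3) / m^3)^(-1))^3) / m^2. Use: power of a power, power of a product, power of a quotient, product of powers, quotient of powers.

m^(-14)·n^(-3)

(((((((m^2)^2) · n) · m^3) / m^3)^(-1))^3) / m^2
= ((((((m^2)^2) · n) · m^3) / m^3)^(-3)) / m^2    [power of a power]
= ((((((m^2)^2) · n) · m^3)^(-3)) / ((m^3)^(-3))) / m^2    [power of a quotient]
= ((((((m^2)^2) · n)^(-3)) · ((m^3)^(-3))) / ((m^3)^(-3))) / m^2    [power of a product]
= ((((((m^2)^2)^(-3)) · (n^(-3))) · ((m^3)^(-3))) / ((m^3)^(-3))) / m^2    [power of a product]
= (((((m^2)^(-6)) · (n^(-3))) · ((m^3)^(-3))) / ((m^3)^(-3))) / m^2    [power of a power]
= (((m^(-12) · (n^(-3))) · ((m^3)^(-3))) / ((m^3)^(-3))) / m^2    [power of a power]
= (((m^(-12) · n^(-3)) · m^(-9)) / ((m^3)^(-3))) / m^2    [power of a power]
= (((m^(-12) · n^(-3)) · m^(-9)) / m^(-9)) / m^2    [power of a power]
= m^(-14)·n^(-3)    [quotient of powers; product of powers]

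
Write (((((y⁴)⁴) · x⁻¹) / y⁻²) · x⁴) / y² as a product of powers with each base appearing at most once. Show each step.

x³y¹⁶

(((((y⁴)⁴) · x⁻¹) / y⁻²) · x⁴) / y²
= (((y¹⁶ · x⁻¹) / y⁻²) · x⁴) / y²    [power of a power]
= x³y¹⁶    [quotient of powers; product of powers]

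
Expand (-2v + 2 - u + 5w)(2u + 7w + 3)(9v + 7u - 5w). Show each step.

(-2v + 2 - u + 5w)(2u + 7w + 3)(9v + 7u - 5w)
= (-4uv - 14vw - 6v + 4u + 14w + 6 - 2u^2 - 7uw - 3u + 10uw + 35w^2 + 15w)(9v + 7u - 5w)    [distributive law]
= (-4uv - 14vw - 6v + u + 29w + 6 - 2u^2 + 3uw + 35w^2)(9v + 7u - 5w)    [combine like terms]
= -36uv^2 - 28u^2v + 20uvw - 126v^2w - 98uvw + 70vw^2 - 54v^2 - 42uv + 30vw + 9uv + 7u^2 - 5uw + 261vw + 203uw - 145w^2 + 54v + 42u - 30w - 18u^2v - 14u^3 + 10u^2w + 27uvw + 21u^2w - 15uw^2 + 315vw^2 + 245uw^2 - 175w^3    [distributive law]
= -36uv^2 - 46u^2v - 51uvw - 126v^2w + 385vw^2 - 54v^2 - 33uv + 291vw + 7u^2 + 198uw - 145w^2 + 54v + 42u - 30w - 14u^3 + 31u^2w + 230uw^2 - 175w^3    [combine like terms]

-36uv^2 - 46u^2v - 51uvw - 126v^2w + 385vw^2 - 54v^2 - 33uv + 291vw + 7u^2 + 198uw - 145w^2 + 54v + 42u - 30w - 14u^3 + 31u^2w + 230uw^2 - 175w^3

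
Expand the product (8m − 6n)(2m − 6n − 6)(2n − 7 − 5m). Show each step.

332m²n + 128m² − 80m³ − 300mn² + 144mn + 336m + 72n³ − 180n² − 252n

(8m − 6n)(2m − 6n − 6)(2n − 7 − 5m)
= (16m² − 48mn − 48m − 12mn + 36n² + 36n)(2n − 7 − 5m)    [distributive law]
= (16m² − 60mn − 48m + 36n² + 36n)(2n − 7 − 5m)    [combine like terms]
= 32m²n − 112m² − 80m³ − 120mn² + 420mn + 300m²n − 96mn + 336m + 240m² + 72n³ − 252n² − 180mn² + 72n² − 252n − 180mn    [distributive law]
= 332m²n + 128m² − 80m³ − 300mn² + 144mn + 336m + 72n³ − 180n² − 252n    [combine like terms]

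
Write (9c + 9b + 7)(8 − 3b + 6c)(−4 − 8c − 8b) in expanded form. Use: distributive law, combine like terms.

−904c − 1128c^2 − 1428bc − 648bc^2 − 432c^3 − 652b − 300b^2 + 216b^3 − 224

(9c + 9b + 7)(8 − 3b + 6c)(−4 − 8c − 8b)
= (72c − 27bc + 54c^2 + 72b − 27b^2 + 54bc + 56 − 21b + 42c)(−4 − 8c − 8b)    [distributive law]
= (114c + 27bc + 54c^2 + 51b − 27b^2 + 56)(−4 − 8c − 8b)    [combine like terms]
= −456c − 912c^2 − 912bc − 108bc − 216bc^2 − 216b^2c − 216c^2 − 432c^3 − 432bc^2 − 204b − 408bc − 408b^2 + 108b^2 + 216b^2c + 216b^3 − 224 − 448c − 448b    [distributive law]
= −904c − 1128c^2 − 1428bc − 648bc^2 − 432c^3 − 652b − 300b^2 + 216b^3 − 224    [combine like terms]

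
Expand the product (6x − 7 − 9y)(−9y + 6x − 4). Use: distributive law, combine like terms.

(6x − 7 − 9y)(−9y + 6x − 4)
= −54xy + 36x^2 − 24x + 63y − 42x + 28 + 81y^2 − 54xy + 36y    [distributive law]
= −108xy + 36x^2 − 66x + 99y + 28 + 81y^2    [combine like terms]

−108xy + 36x^2 − 66x + 99y + 28 + 81y^2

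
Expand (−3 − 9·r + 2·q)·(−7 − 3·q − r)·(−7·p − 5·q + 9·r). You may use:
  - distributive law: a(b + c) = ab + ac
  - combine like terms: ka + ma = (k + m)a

(−3 − 9·r + 2·q)·(−7 − 3·q − r)·(−7·p − 5·q + 9·r)
= (21 + 9·q + 3·r + 63·r + 27·q·r + 9·r^2 − 14·q − 6·q^2 − 2·q·r)·(−7·p − 5·q + 9·r)    [distributive law]
= (21 − 5·q + 66·r + 25·q·r + 9·r^2 − 6·q^2)·(−7·p − 5·q + 9·r)    [combine like terms]
= −147·p − 105·q + 189·r + 35·p·q + 25·q^2 − 45·q·r − 462·p·r − 330·q·r + 594·r^2 − 175·p·q·r − 125·q^2·r + 225·q·r^2 − 63·p·r^2 − 45·q·r^2 + 81·r^3 + 42·p·q^2 + 30·q^3 − 54·q^2·r    [distributive law]
= −147·p − 105·q + 189·r + 35·p·q + 25·q^2 − 375·q·r − 462·p·r + 594·r^2 − 175·p·q·r − 179·q^2·r + 180·q·r^2 − 63·p·r^2 + 81·r^3 + 42·p·q^2 + 30·q^3    [combine like terms]

−147·p − 105·q + 189·r + 35·p·q + 25·q^2 − 375·q·r − 462·p·r + 594·r^2 − 175·p·q·r − 179·q^2·r + 180·q·r^2 − 63·p·r^2 + 81·r^3 + 42·p·q^2 + 30·q^3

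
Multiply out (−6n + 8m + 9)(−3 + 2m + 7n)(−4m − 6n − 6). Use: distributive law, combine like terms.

(−6n + 8m + 9)(−3 + 2m + 7n)(−4m − 6n − 6)
= (18n − 12mn − 42n² − 24m + 16m² + 56mn − 27 + 18m + 63n)(−4m − 6n − 6)    [distributive law]
= (81n + 44mn − 42n² − 6m + 16m² − 27)(−4m − 6n − 6)    [combine like terms]
= −324mn − 486n² − 486n − 176m²n − 264mn² − 264mn + 168mn² + 252n³ + 252n² + 24m² + 36mn + 36m − 64m³ − 96m²n − 96m² + 108m + 162n + 162    [distributive law]
= −552mn − 234n² − 324n − 272m²n − 96mn² + 252n³ − 72m² + 144m − 64m³ + 162    [combine like terms]

−552mn − 234n² − 324n − 272m²n − 96mn² + 252n³ − 72m² + 144m − 64m³ + 162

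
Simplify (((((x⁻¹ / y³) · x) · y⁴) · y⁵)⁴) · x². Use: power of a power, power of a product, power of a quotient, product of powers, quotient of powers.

(((((x⁻¹ / y³) · x) · y⁴) · y⁵)⁴) · x²
= (((((x⁻¹ / y³) · x) · y⁴)⁴) · ((y⁵)⁴)) · x²    [power of a product]
= (((((x⁻¹ / y³) · x)⁴) · ((y⁴)⁴)) · ((y⁵)⁴)) · x²    [power of a product]
= (((((x⁻¹ / y³)⁴) · (x⁴)) · ((y⁴)⁴)) · ((y⁵)⁴)) · x²    [power of a product]
= ((((((x⁻¹)⁴) / ((y³)⁴)) · (x⁴)) · ((y⁴)⁴)) · ((y⁵)⁴)) · x²    [power of a quotient]
= ((((x⁻⁴ / ((y³)⁴)) · (x⁴)) · ((y⁴)⁴)) · ((y⁵)⁴)) · x²    [power of a power]
= ((((x⁻⁴ / y¹²) · (x⁴)) · ((y⁴)⁴)) · ((y⁵)⁴)) · x²    [power of a power]
= ((((x⁻⁴ / y¹²) · x⁴) · y¹⁶) · ((y⁵)⁴)) · x²    [power of a power]
= ((((x⁻⁴ / y¹²) · x⁴) · y¹⁶) · y²⁰) · x²    [power of a power]
= x²y²⁴    [quotient of powers; product of powers]

x²y²⁴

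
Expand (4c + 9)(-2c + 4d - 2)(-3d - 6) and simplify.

(4c + 9)(-2c + 4d - 2)(-3d - 6)
= (-8c² + 16cd - 8c - 18c + 36d - 18)(-3d - 6)    [distributive law]
= (-8c² + 16cd - 26c + 36d - 18)(-3d - 6)    [combine like terms]
= 24c²d + 48c² - 48cd² - 96cd + 78cd + 156c - 108d² - 216d + 54d + 108    [distributive law]
= 24c²d + 48c² - 48cd² - 18cd + 156c - 108d² - 162d + 108    [combine like terms]

24c²d + 48c² - 48cd² - 18cd + 156c - 108d² - 162d + 108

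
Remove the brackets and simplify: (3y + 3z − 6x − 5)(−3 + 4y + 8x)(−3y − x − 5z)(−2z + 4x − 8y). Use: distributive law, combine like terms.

−1550y²z − 412xy² − 696y³ − 454xyz + 204x²y − 704yz² + 840y³z − 48xy³ + 288y⁴ + 312xy²z − 1200x²y² + 672y²z² − 58xz² + 432x²z − 90z³ + 888xyz² − 2352x²yz + 120yz³ − 912x²z² + 768x³z + 240xz³ + 88x³ + 192x³y + 192x⁴ + 690yz − 60xy + 360y² − 270xz − 60x² + 150z²

(3y + 3z − 6x − 5)(−3 + 4y + 8x)(−3y − x − 5z)(−2z + 4x − 8y)
= (−9y + 12y² + 24xy − 9z + 12yz + 24xz + 18x − 24xy − 48x² + 15 − 20y − 40x)(−3y − x − 5z)(−2z + 4x − 8y)    [distributive law]
= (−29y + 12y² − 9z + 12yz + 24xz − 22x − 48x² + 15)(−3y − x − 5z)(−2z + 4x − 8y)    [combine like terms]
= (87y² + 29xy + 145yz − 36y³ − 12xy² − 60y²z + 27yz + 9xz + 45z² − 36y²z − 12xyz − 60yz² − 72xyz − 24x²z − 120xz² + 66xy + 22x² + 110xz + 144x²y + 48x³ + 240x²z − 45y − 15x − 75z)(−2z + 4x − 8y)    [distributive law]
= (87y² + 95xy + 172yz − 36y³ − 12xy² − 96y²z + 119xz + 45z² − 84xyz − 60yz² + 216x²z − 120xz² + 22x² + 144x²y + 48x³ − 45y − 15x − 75z)(−2z + 4x − 8y)    [combine like terms]
= −174y²z + 348xy² − 696y³ − 190xyz + 380x²y − 760xy² − 344yz² + 688xyz − 1376y²z + 72y³z − 144xy³ + 288y⁴ + 24xy²z − 48x²y² + 96xy³ + 192y²z² − 384xy²z + 768y³z − 238xz² + 476x²z − 952xyz − 90z³ + 180xz² − 360yz² + 168xyz² − 336x²yz + 672xy²z + 120yz³ − 240xyz² + 480y²z² − 432x²z² + 864x³z − 1728x²yz + 240xz³ − 480x²z² + 960xyz² − 44x²z + 88x³ − 176x²y − 288x²yz + 576x³y − 1152x²y² − 96x³z + 192x⁴ − 384x³y + 90yz − 180xy + 360y² + 30xz − 60x² + 120xy + 150z² − 300xz + 600yz    [distributive law]
= −1550y²z − 412xy² − 696y³ − 454xyz + 204x²y − 704yz² + 840y³z − 48xy³ + 288y⁴ + 312xy²z − 1200x²y² + 672y²z² − 58xz² + 432x²z − 90z³ + 888xyz² − 2352x²yz + 120yz³ − 912x²z² + 768x³z + 240xz³ + 88x³ + 192x³y + 192x⁴ + 690yz − 60xy + 360y² − 270xz − 60x² + 150z²    [combine like terms]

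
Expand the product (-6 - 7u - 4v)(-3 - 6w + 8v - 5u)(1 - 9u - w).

(-6 - 7u - 4v)(-3 - 6w + 8v - 5u)(1 - 9u - w)
= (18 + 36w - 48v + 30u + 21u + 42uw - 56uv + 35u² + 12v + 24vw - 32v² + 20uv)(1 - 9u - w)    [distributive law]
= (18 + 36w - 36v + 51u + 42uw - 36uv + 35u² + 24vw - 32v²)(1 - 9u - w)    [combine like terms]
= 18 - 162u - 18w + 36w - 324uw - 36w² - 36v + 324uv + 36vw + 51u - 459u² - 51uw + 42uw - 378u²w - 42uw² - 36uv + 324u²v + 36uvw + 35u² - 315u³ - 35u²w + 24vw - 216uvw - 24vw² - 32v² + 288uv² + 32v²w    [distributive law]
= 18 - 111u + 18w - 333uw - 36w² - 36v + 288uv + 60vw - 424u² - 413u²w - 42uw² + 324u²v - 180uvw - 315u³ - 24vw² - 32v² + 288uv² + 32v²w    [combine like terms]

18 - 111u + 18w - 333uw - 36w² - 36v + 288uv + 60vw - 424u² - 413u²w - 42uw² + 324u²v - 180uvw - 315u³ - 24vw² - 32v² + 288uv² + 32v²w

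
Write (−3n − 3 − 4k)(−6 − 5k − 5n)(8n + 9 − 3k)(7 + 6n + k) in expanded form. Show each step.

5439n^2 + 3234n^3 + 5212kn^2 + 4059n + 5919kn + 1291k^2n + 1530kn^3 + 565k^2n^2 − 305k^3n + 720n^4 + 1134 + 2241k + 738k^2 − 357k^3 − 60k^4

(−3n − 3 − 4k)(−6 − 5k − 5n)(8n + 9 − 3k)(7 + 6n + k)
= (18n + 15kn + 15n^2 + 18 + 15k + 15n + 24k + 20k^2 + 20kn)(8n + 9 − 3k)(7 + 6n + k)    [distributive law]
= (33n + 35kn + 15n^2 + 18 + 39k + 20k^2)(8n + 9 − 3k)(7 + 6n + k)    [combine like terms]
= (264n^2 + 297n − 99kn + 280kn^2 + 315kn − 105k^2n + 120n^3 + 135n^2 − 45kn^2 + 144n + 162 − 54k + 312kn + 351k − 117k^2 + 160k^2n + 180k^2 − 60k^3)(7 + 6n + k)    [distributive law]
= (399n^2 + 441n + 528kn + 235kn^2 + 55k^2n + 120n^3 + 162 + 297k + 63k^2 − 60k^3)(7 + 6n + k)    [combine like terms]
= 2793n^2 + 2394n^3 + 399kn^2 + 3087n + 2646n^2 + 441kn + 3696kn + 3168kn^2 + 528k^2n + 1645kn^2 + 1410kn^3 + 235k^2n^2 + 385k^2n + 330k^2n^2 + 55k^3n + 840n^3 + 720n^4 + 120kn^3 + 1134 + 972n + 162k + 2079k + 1782kn + 297k^2 + 441k^2 + 378k^2n + 63k^3 − 420k^3 − 360k^3n − 60k^4    [distributive law]
= 5439n^2 + 3234n^3 + 5212kn^2 + 4059n + 5919kn + 1291k^2n + 1530kn^3 + 565k^2n^2 − 305k^3n + 720n^4 + 1134 + 2241k + 738k^2 − 357k^3 − 60k^4    [combine like terms]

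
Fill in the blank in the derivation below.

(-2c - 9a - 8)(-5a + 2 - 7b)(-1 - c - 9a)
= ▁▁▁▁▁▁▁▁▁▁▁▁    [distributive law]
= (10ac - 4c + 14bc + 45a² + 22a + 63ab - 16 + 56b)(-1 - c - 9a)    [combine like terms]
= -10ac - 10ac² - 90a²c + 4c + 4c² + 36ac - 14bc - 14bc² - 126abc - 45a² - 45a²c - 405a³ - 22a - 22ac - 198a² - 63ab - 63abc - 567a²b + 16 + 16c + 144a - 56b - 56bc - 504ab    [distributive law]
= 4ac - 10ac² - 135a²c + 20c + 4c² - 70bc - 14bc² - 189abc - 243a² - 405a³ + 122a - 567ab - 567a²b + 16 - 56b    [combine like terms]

Applying distributive law to the line above:

(10ac - 4c + 14bc + 45a² - 18a + 63ab + 40a - 16 + 56b)(-1 - c - 9a)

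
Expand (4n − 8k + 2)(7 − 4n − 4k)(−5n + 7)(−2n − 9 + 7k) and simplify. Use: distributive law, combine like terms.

(4n − 8k + 2)(7 − 4n − 4k)(−5n + 7)(−2n − 9 + 7k)
= (28n − 16n² − 16kn − 56k + 32kn + 32k² + 14 − 8n − 8k)(−5n + 7)(−2n − 9 + 7k)    [distributive law]
= (20n − 16n² + 16kn − 64k + 32k² + 14)(−5n + 7)(−2n − 9 + 7k)    [combine like terms]
= (−100n² + 140n + 80n³ − 112n² − 80kn² + 112kn + 320kn − 448k − 160k²n + 224k² − 70n + 98)(−2n − 9 + 7k)    [distributive law]
= (−212n² + 70n + 80n³ − 80kn² + 432kn − 448k − 160k²n + 224k² + 98)(−2n − 9 + 7k)    [combine like terms]
= 424n³ + 1908n² − 1484kn² − 140n² − 630n + 490kn − 160n⁴ − 720n³ + 560kn³ + 160kn³ + 720kn² − 560k²n² − 864kn² − 3888kn + 3024k²n + 896kn + 4032k − 3136k² + 320k²n² + 1440k²n − 1120k³n − 448k²n − 2016k² + 1568k³ − 196n − 882 + 686k    [distributive law]
= −296n³ + 1768n² − 1628kn² − 826n − 2502kn − 160n⁴ + 720kn³ − 240k²n² + 4016k²n + 4718k − 5152k² − 1120k³n + 1568k³ − 882    [combine like terms]

−296n³ + 1768n² − 1628kn² − 826n − 2502kn − 160n⁴ + 720kn³ − 240k²n² + 4016k²n + 4718k − 5152k² − 1120k³n + 1568k³ − 882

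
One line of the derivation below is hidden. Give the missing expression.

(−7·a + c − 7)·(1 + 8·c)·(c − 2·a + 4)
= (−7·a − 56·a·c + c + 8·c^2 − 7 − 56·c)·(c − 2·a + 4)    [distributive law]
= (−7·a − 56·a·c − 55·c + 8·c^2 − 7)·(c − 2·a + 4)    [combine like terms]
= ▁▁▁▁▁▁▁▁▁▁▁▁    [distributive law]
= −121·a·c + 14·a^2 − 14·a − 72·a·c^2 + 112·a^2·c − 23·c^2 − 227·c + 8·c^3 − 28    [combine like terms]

By distributive law:

−7·a·c + 14·a^2 − 28·a − 56·a·c^2 + 112·a^2·c − 224·a·c − 55·c^2 + 110·a·c − 220·c + 8·c^3 − 16·a·c^2 + 32·c^2 − 7·c + 14·a − 28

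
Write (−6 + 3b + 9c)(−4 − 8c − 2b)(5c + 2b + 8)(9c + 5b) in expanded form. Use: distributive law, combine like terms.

(−6 + 3b + 9c)(−4 − 8c − 2b)(5c + 2b + 8)(9c + 5b)
= (24 + 48c + 12b − 12b − 24bc − 6b² − 36c − 72c² − 18bc)(5c + 2b + 8)(9c + 5b)    [distributive law]
= (24 + 12c − 42bc − 6b² − 72c²)(5c + 2b + 8)(9c + 5b)    [combine like terms]
= (120c + 48b + 192 + 60c² + 24bc + 96c − 210bc² − 84b²c − 336bc − 30b²c − 12b³ − 48b² − 360c³ − 144bc² − 576c²)(9c + 5b)    [distributive law]
= (216c + 48b + 192 − 516c² − 312bc − 354bc² − 114b²c − 12b³ − 48b² − 360c³)(9c + 5b)    [combine like terms]
= 1944c² + 1080bc + 432bc + 240b² + 1728c + 960b − 4644c³ − 2580bc² − 2808bc² − 1560b²c − 3186bc³ − 1770b²c² − 1026b²c² − 570b³c − 108b³c − 60b⁴ − 432b²c − 240b³ − 3240c⁴ − 1800bc³    [distributive law]
= 1944c² + 1512bc + 240b² + 1728c + 960b − 4644c³ − 5388bc² − 1992b²c − 4986bc³ − 2796b²c² − 678b³c − 60b⁴ − 240b³ − 3240c⁴    [combine like terms]

1944c² + 1512bc + 240b² + 1728c + 960b − 4644c³ − 5388bc² − 1992b²c − 4986bc³ − 2796b²c² − 678b³c − 60b⁴ − 240b³ − 3240c⁴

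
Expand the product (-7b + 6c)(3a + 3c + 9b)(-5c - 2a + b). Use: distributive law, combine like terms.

57abc + 42a^2b + 105ab^2 - 147bc^2 + 348b^2c - 63b^3 - 126ac^2 - 36a^2c - 90c^3

(-7b + 6c)(3a + 3c + 9b)(-5c - 2a + b)
= (-21ab - 21bc - 63b^2 + 18ac + 18c^2 + 54bc)(-5c - 2a + b)    [distributive law]
= (-21ab + 33bc - 63b^2 + 18ac + 18c^2)(-5c - 2a + b)    [combine like terms]
= 105abc + 42a^2b - 21ab^2 - 165bc^2 - 66abc + 33b^2c + 315b^2c + 126ab^2 - 63b^3 - 90ac^2 - 36a^2c + 18abc - 90c^3 - 36ac^2 + 18bc^2    [distributive law]
= 57abc + 42a^2b + 105ab^2 - 147bc^2 + 348b^2c - 63b^3 - 126ac^2 - 36a^2c - 90c^3    [combine like terms]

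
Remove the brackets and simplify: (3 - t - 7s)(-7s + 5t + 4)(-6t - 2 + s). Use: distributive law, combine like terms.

(3 - t - 7s)(-7s + 5t + 4)(-6t - 2 + s)
= (-21s + 15t + 12 + 7st - 5t^2 - 4t + 49s^2 - 35st - 28s)(-6t - 2 + s)    [distributive law]
= (-49s + 11t + 12 - 28st - 5t^2 + 49s^2)(-6t - 2 + s)    [combine like terms]
= 294st + 98s - 49s^2 - 66t^2 - 22t + 11st - 72t - 24 + 12s + 168st^2 + 56st - 28s^2t + 30t^3 + 10t^2 - 5st^2 - 294s^2t - 98s^2 + 49s^3    [distributive law]
= 361st + 110s - 147s^2 - 56t^2 - 94t - 24 + 163st^2 - 322s^2t + 30t^3 + 49s^3    [combine like terms]

361st + 110s - 147s^2 - 56t^2 - 94t - 24 + 163st^2 - 322s^2t + 30t^3 + 49s^3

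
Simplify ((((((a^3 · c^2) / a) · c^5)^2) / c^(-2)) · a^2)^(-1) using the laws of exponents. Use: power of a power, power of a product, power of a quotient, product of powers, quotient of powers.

a^(-6)·c^(-16)

((((((a^3 · c^2) / a) · c^5)^2) / c^(-2)) · a^2)^(-1)
= ((((((a^3 · c^2) / a) · c^5)^2) / c^(-2))^(-1)) · ((a^2)^(-1))    [power of a product]
= ((((((a^3 · c^2) / a) · c^5)^2)^(-1)) / ((c^(-2))^(-1))) · ((a^2)^(-1))    [power of a quotient]
= (((((a^3 · c^2) / a) · c^5)^(-2)) / ((c^(-2))^(-1))) · ((a^2)^(-1))    [power of a power]
= (((((a^3 · c^2) / a)^(-2)) · ((c^5)^(-2))) / ((c^(-2))^(-1))) · ((a^2)^(-1))    [power of a product]
= (((((a^3 · c^2)^(-2)) / (a^(-2))) · ((c^5)^(-2))) / ((c^(-2))^(-1))) · ((a^2)^(-1))    [power of a quotient]
= ((((((a^3)^(-2)) · ((c^2)^(-2))) / (a^(-2))) · ((c^5)^(-2))) / ((c^(-2))^(-1))) · ((a^2)^(-1))    [power of a product]
= ((((a^(-6) · ((c^2)^(-2))) / (a^(-2))) · ((c^5)^(-2))) / ((c^(-2))^(-1))) · ((a^2)^(-1))    [power of a power]
= ((((a^(-6) · c^(-4)) / (a^(-2))) · ((c^5)^(-2))) / ((c^(-2))^(-1))) · ((a^2)^(-1))    [power of a power]
= ((((a^(-6) · c^(-4)) / a^(-2)) · c^(-10)) / ((c^(-2))^(-1))) · ((a^2)^(-1))    [power of a power]
= ((((a^(-6) · c^(-4)) / a^(-2)) · c^(-10)) / c^2) · ((a^2)^(-1))    [power of a power]
= ((((a^(-6) · c^(-4)) / a^(-2)) · c^(-10)) / c^2) · a^(-2)    [power of a power]
= a^(-6)·c^(-16)    [quotient of powers; product of powers]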